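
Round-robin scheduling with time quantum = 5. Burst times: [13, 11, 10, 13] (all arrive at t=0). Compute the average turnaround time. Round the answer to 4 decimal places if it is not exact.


Time quantum = 5
Execution trace:
  J1 runs 5 units, time = 5
  J2 runs 5 units, time = 10
  J3 runs 5 units, time = 15
  J4 runs 5 units, time = 20
  J1 runs 5 units, time = 25
  J2 runs 5 units, time = 30
  J3 runs 5 units, time = 35
  J4 runs 5 units, time = 40
  J1 runs 3 units, time = 43
  J2 runs 1 units, time = 44
  J4 runs 3 units, time = 47
Finish times: [43, 44, 35, 47]
Average turnaround = 169/4 = 42.25

42.25


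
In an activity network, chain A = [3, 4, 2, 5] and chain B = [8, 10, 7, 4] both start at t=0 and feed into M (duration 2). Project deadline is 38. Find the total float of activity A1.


Forward pass: ES(A1) = sum of predecessors on chain A = 0
EF = ES + duration = 0 + 3 = 3
Backward pass: LF(M) = deadline = 38; LS(M) = 38 - 2 = 36
LF(A1) = LS(M) - sum(successors on chain A) = 36 - 11 = 25
LS = LF - duration = 25 - 3 = 22
Total float = LS - ES = 22 - 0 = 22

22


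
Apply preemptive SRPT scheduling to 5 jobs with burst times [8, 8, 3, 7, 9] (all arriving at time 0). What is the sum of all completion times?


Since all jobs arrive at t=0, SRPT equals SPT ordering.
SPT order: [3, 7, 8, 8, 9]
Completion times:
  Job 1: p=3, C=3
  Job 2: p=7, C=10
  Job 3: p=8, C=18
  Job 4: p=8, C=26
  Job 5: p=9, C=35
Total completion time = 3 + 10 + 18 + 26 + 35 = 92

92


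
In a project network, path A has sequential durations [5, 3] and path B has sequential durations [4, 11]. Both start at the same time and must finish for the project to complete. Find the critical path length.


Path A total = 5 + 3 = 8
Path B total = 4 + 11 = 15
Critical path = longest path = max(8, 15) = 15

15


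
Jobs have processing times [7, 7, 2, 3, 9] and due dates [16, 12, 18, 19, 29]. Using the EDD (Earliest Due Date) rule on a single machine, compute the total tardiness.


Sort by due date (EDD order): [(7, 12), (7, 16), (2, 18), (3, 19), (9, 29)]
Compute completion times and tardiness:
  Job 1: p=7, d=12, C=7, tardiness=max(0,7-12)=0
  Job 2: p=7, d=16, C=14, tardiness=max(0,14-16)=0
  Job 3: p=2, d=18, C=16, tardiness=max(0,16-18)=0
  Job 4: p=3, d=19, C=19, tardiness=max(0,19-19)=0
  Job 5: p=9, d=29, C=28, tardiness=max(0,28-29)=0
Total tardiness = 0

0


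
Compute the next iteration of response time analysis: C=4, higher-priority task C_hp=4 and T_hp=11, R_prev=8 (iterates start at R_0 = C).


R_next = C + ceil(R_prev / T_hp) * C_hp
ceil(8 / 11) = ceil(0.7273) = 1
Interference = 1 * 4 = 4
R_next = 4 + 4 = 8
R_next = R_prev, so the iteration has converged (response time = 8).

8


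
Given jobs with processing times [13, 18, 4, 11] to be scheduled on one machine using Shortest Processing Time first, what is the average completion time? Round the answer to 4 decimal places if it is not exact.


Sort jobs by processing time (SPT order): [4, 11, 13, 18]
Compute completion times sequentially:
  Job 1: processing = 4, completes at 4
  Job 2: processing = 11, completes at 15
  Job 3: processing = 13, completes at 28
  Job 4: processing = 18, completes at 46
Sum of completion times = 93
Average completion time = 93/4 = 23.25

23.25


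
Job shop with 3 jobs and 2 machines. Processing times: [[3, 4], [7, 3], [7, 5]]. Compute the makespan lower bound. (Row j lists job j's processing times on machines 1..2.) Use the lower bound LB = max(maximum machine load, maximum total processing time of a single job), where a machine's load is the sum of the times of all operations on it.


Machine loads:
  Machine 1: 3 + 7 + 7 = 17
  Machine 2: 4 + 3 + 5 = 12
Max machine load = 17
Job totals:
  Job 1: 7
  Job 2: 10
  Job 3: 12
Max job total = 12
Lower bound = max(17, 12) = 17

17


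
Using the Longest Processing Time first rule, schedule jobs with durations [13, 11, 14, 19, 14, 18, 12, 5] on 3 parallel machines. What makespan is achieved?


Sort jobs in decreasing order (LPT): [19, 18, 14, 14, 13, 12, 11, 5]
Assign each job to the least loaded machine:
  Machine 1: jobs [19, 12, 5], load = 36
  Machine 2: jobs [18, 13], load = 31
  Machine 3: jobs [14, 14, 11], load = 39
Makespan = max load = 39

39


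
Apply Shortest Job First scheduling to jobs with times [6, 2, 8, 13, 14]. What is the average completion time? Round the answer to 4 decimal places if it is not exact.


SJF order (ascending): [2, 6, 8, 13, 14]
Completion times:
  Job 1: burst=2, C=2
  Job 2: burst=6, C=8
  Job 3: burst=8, C=16
  Job 4: burst=13, C=29
  Job 5: burst=14, C=43
Average completion = 98/5 = 19.6

19.6


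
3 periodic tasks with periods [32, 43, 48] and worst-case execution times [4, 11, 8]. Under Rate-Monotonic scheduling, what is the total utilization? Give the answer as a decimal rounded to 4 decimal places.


Compute individual utilizations (exact fractions):
  Task 1: C/T = 4/32 = 1/8 (approx. 0.125)
  Task 2: C/T = 11/43 (approx. 0.2558)
  Task 3: C/T = 8/48 = 1/6 (approx. 0.1667)
Total utilization U = 1/8 + 11/43 + 1/6 = 565/1032
Rounded to 4 decimal places: U = 0.5475
RM (Liu & Layland) bound for 3 tasks = 0.779763; compare with U = 565/1032 (approx. 0.547481)
U <= bound, so schedulable by RM sufficient condition.

0.5475


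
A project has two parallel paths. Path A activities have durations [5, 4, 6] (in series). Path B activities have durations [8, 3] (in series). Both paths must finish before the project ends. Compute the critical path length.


Path A total = 5 + 4 + 6 = 15
Path B total = 8 + 3 = 11
Critical path = longest path = max(15, 11) = 15

15


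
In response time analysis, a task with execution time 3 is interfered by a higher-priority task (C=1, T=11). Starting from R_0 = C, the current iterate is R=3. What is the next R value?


R_next = C + ceil(R_prev / T_hp) * C_hp
ceil(3 / 11) = ceil(0.2727) = 1
Interference = 1 * 1 = 1
R_next = 3 + 1 = 4

4


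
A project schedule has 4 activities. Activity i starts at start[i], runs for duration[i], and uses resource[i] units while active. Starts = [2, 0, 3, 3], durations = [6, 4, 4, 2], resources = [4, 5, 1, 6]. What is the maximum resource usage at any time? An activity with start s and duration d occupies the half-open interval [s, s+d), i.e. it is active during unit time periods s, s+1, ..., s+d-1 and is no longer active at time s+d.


Each activity i is active on [start_i, start_i + duration_i).
Compute total resource usage per time slot:
  t=0: active resources = [5], total = 5
  t=1: active resources = [5], total = 5
  t=2: active resources = [4, 5], total = 9
  t=3: active resources = [4, 5, 1, 6], total = 16
  t=4: active resources = [4, 1, 6], total = 11
  t=5: active resources = [4, 1], total = 5
  t=6: active resources = [4, 1], total = 5
  t=7: active resources = [4], total = 4
Peak resource demand = 16

16


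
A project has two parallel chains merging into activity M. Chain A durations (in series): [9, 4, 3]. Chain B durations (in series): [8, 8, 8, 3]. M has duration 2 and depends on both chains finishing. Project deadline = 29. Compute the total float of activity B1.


Forward pass: ES(B1) = sum of predecessors on chain B = 0
EF = ES + duration = 0 + 8 = 8
Backward pass: LF(M) = deadline = 29; LS(M) = 29 - 2 = 27
LF(B1) = LS(M) - sum(successors on chain B) = 27 - 19 = 8
LS = LF - duration = 8 - 8 = 0
Total float = LS - ES = 0 - 0 = 0

0


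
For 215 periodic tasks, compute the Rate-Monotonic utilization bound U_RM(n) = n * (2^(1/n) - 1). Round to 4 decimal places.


Compute 2^(1/215) = 1.0032291429
Subtract 1: 1.0032291429 - 1 = 0.0032291429
Multiply by n: 215 * 0.0032291429 = 0.6942657235
Round to 4 dp: 0.6943

0.6943


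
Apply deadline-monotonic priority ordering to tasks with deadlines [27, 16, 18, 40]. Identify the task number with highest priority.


Sort tasks by relative deadline (ascending):
  Task 2: deadline = 16
  Task 3: deadline = 18
  Task 1: deadline = 27
  Task 4: deadline = 40
Priority order (highest first): [2, 3, 1, 4]
Highest priority task = 2

2


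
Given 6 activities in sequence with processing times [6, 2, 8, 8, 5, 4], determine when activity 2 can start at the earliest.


Activity 2 starts after activities 1 through 1 complete.
Predecessor durations: [6]
ES = 6 = 6

6


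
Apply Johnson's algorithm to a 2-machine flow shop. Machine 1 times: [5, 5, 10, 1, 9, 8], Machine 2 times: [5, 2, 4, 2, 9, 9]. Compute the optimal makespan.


Apply Johnson's rule:
  Group 1 (a <= b): [(4, 1, 2), (1, 5, 5), (6, 8, 9), (5, 9, 9)]
  Group 2 (a > b): [(3, 10, 4), (2, 5, 2)]
Optimal job order: [4, 1, 6, 5, 3, 2]
Schedule:
  Job 4: M1 done at 1, M2 done at 3
  Job 1: M1 done at 6, M2 done at 11
  Job 6: M1 done at 14, M2 done at 23
  Job 5: M1 done at 23, M2 done at 32
  Job 3: M1 done at 33, M2 done at 37
  Job 2: M1 done at 38, M2 done at 40
Makespan = 40

40


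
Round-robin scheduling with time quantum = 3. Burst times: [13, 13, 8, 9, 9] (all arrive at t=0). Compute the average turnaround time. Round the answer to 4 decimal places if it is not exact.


Time quantum = 3
Execution trace:
  J1 runs 3 units, time = 3
  J2 runs 3 units, time = 6
  J3 runs 3 units, time = 9
  J4 runs 3 units, time = 12
  J5 runs 3 units, time = 15
  J1 runs 3 units, time = 18
  J2 runs 3 units, time = 21
  J3 runs 3 units, time = 24
  J4 runs 3 units, time = 27
  J5 runs 3 units, time = 30
  J1 runs 3 units, time = 33
  J2 runs 3 units, time = 36
  J3 runs 2 units, time = 38
  J4 runs 3 units, time = 41
  J5 runs 3 units, time = 44
  J1 runs 3 units, time = 47
  J2 runs 3 units, time = 50
  J1 runs 1 units, time = 51
  J2 runs 1 units, time = 52
Finish times: [51, 52, 38, 41, 44]
Average turnaround = 226/5 = 45.2

45.2


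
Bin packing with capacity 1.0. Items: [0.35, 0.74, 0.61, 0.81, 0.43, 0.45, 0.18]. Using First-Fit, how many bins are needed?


Place items sequentially using First-Fit:
  Item 0.35 -> new Bin 1
  Item 0.74 -> new Bin 2
  Item 0.61 -> Bin 1 (now 0.96)
  Item 0.81 -> new Bin 3
  Item 0.43 -> new Bin 4
  Item 0.45 -> Bin 4 (now 0.88)
  Item 0.18 -> Bin 2 (now 0.92)
Total bins used = 4

4


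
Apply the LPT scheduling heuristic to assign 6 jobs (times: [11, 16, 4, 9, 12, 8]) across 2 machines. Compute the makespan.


Sort jobs in decreasing order (LPT): [16, 12, 11, 9, 8, 4]
Assign each job to the least loaded machine:
  Machine 1: jobs [16, 9, 4], load = 29
  Machine 2: jobs [12, 11, 8], load = 31
Makespan = max load = 31

31


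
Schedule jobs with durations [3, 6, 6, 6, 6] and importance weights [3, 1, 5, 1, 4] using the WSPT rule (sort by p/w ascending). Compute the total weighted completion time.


Compute p/w ratios and sort ascending (WSPT): [(3, 3), (6, 5), (6, 4), (6, 1), (6, 1)]
Compute weighted completion times:
  Job (p=3,w=3): C=3, w*C=3*3=9
  Job (p=6,w=5): C=9, w*C=5*9=45
  Job (p=6,w=4): C=15, w*C=4*15=60
  Job (p=6,w=1): C=21, w*C=1*21=21
  Job (p=6,w=1): C=27, w*C=1*27=27
Total weighted completion time = 162

162


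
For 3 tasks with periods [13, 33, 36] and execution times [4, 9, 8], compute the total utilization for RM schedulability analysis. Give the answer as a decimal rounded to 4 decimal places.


Compute individual utilizations (exact fractions):
  Task 1: C/T = 4/13 (approx. 0.3077)
  Task 2: C/T = 9/33 = 3/11 (approx. 0.2727)
  Task 3: C/T = 8/36 = 2/9 (approx. 0.2222)
Total utilization U = 4/13 + 3/11 + 2/9 = 1033/1287
Rounded to 4 decimal places: U = 0.8026
RM (Liu & Layland) bound for 3 tasks = 0.779763; compare with U = 1033/1287 (approx. 0.802642)
bound < U <= 1, so the RM sufficient condition is not met (inconclusive; an exact test such as response-time analysis is needed).

0.8026


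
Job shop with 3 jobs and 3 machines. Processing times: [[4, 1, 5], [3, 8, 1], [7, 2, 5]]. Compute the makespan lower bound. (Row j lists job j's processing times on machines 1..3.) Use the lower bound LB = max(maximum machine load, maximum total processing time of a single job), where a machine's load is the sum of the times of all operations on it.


Machine loads:
  Machine 1: 4 + 3 + 7 = 14
  Machine 2: 1 + 8 + 2 = 11
  Machine 3: 5 + 1 + 5 = 11
Max machine load = 14
Job totals:
  Job 1: 10
  Job 2: 12
  Job 3: 14
Max job total = 14
Lower bound = max(14, 14) = 14

14


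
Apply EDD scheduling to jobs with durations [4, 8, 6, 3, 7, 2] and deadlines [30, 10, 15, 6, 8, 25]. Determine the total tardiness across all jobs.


Sort by due date (EDD order): [(3, 6), (7, 8), (8, 10), (6, 15), (2, 25), (4, 30)]
Compute completion times and tardiness:
  Job 1: p=3, d=6, C=3, tardiness=max(0,3-6)=0
  Job 2: p=7, d=8, C=10, tardiness=max(0,10-8)=2
  Job 3: p=8, d=10, C=18, tardiness=max(0,18-10)=8
  Job 4: p=6, d=15, C=24, tardiness=max(0,24-15)=9
  Job 5: p=2, d=25, C=26, tardiness=max(0,26-25)=1
  Job 6: p=4, d=30, C=30, tardiness=max(0,30-30)=0
Total tardiness = 20

20


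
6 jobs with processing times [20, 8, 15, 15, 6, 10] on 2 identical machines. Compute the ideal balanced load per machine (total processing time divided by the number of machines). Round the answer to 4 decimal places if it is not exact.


Total processing time = 20 + 8 + 15 + 15 + 6 + 10 = 74
Number of machines = 2
Ideal balanced load = 74 / 2 = 37.0

37.0


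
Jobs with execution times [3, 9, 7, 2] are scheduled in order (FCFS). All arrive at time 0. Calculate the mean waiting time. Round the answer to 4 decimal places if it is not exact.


FCFS order (as given): [3, 9, 7, 2]
Waiting times:
  Job 1: wait = 0
  Job 2: wait = 3
  Job 3: wait = 12
  Job 4: wait = 19
Sum of waiting times = 34
Average waiting time = 34/4 = 8.5

8.5


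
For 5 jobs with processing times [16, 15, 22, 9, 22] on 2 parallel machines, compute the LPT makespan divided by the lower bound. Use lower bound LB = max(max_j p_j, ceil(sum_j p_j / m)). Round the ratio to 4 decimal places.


LPT order: [22, 22, 16, 15, 9]
Machine loads after assignment: [38, 46]
LPT makespan = 46
Lower bound = max(max_job, ceil(total/2)) = max(22, 42) = 42
Ratio = 46 / 42 = 1.0952

1.0952


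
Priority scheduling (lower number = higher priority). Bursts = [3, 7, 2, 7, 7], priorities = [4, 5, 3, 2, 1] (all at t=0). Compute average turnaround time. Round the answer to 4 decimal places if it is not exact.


Sort by priority (ascending = highest first):
Order: [(1, 7), (2, 7), (3, 2), (4, 3), (5, 7)]
Completion times:
  Priority 1, burst=7, C=7
  Priority 2, burst=7, C=14
  Priority 3, burst=2, C=16
  Priority 4, burst=3, C=19
  Priority 5, burst=7, C=26
Average turnaround = 82/5 = 16.4

16.4


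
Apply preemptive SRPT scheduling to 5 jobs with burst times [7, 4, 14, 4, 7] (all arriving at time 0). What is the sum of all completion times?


Since all jobs arrive at t=0, SRPT equals SPT ordering.
SPT order: [4, 4, 7, 7, 14]
Completion times:
  Job 1: p=4, C=4
  Job 2: p=4, C=8
  Job 3: p=7, C=15
  Job 4: p=7, C=22
  Job 5: p=14, C=36
Total completion time = 4 + 8 + 15 + 22 + 36 = 85

85


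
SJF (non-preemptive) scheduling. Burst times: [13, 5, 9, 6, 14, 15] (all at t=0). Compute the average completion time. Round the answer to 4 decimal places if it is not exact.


SJF order (ascending): [5, 6, 9, 13, 14, 15]
Completion times:
  Job 1: burst=5, C=5
  Job 2: burst=6, C=11
  Job 3: burst=9, C=20
  Job 4: burst=13, C=33
  Job 5: burst=14, C=47
  Job 6: burst=15, C=62
Average completion = 178/6 = 29.6667

29.6667


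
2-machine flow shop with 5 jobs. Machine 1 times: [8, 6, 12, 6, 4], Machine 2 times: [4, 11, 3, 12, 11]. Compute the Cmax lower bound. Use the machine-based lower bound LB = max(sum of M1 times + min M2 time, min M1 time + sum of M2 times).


LB1 = sum(M1 times) + min(M2 times) = 36 + 3 = 39
LB2 = min(M1 times) + sum(M2 times) = 4 + 41 = 45
Lower bound = max(LB1, LB2) = max(39, 45) = 45

45


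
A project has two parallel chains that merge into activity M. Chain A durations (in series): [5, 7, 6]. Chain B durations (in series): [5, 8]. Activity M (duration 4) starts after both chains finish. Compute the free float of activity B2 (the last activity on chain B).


ES(B2) = sum of predecessors on chain B = 5
EF(B2) = ES + duration = 5 + 8 = 13
Successor of B2 is M. ES(M) = max(sum(A), sum(B)) = max(18, 13) = 18
Free float = ES(successor) - EF(current) = 18 - 13 = 5

5


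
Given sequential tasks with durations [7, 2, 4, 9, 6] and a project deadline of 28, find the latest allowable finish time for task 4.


LF(activity 4) = deadline - sum of successor durations
Successors: activities 5 through 5 with durations [6]
Sum of successor durations = 6
LF = 28 - 6 = 22

22


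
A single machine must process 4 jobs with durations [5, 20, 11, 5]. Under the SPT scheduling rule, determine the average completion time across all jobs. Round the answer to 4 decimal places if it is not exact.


Sort jobs by processing time (SPT order): [5, 5, 11, 20]
Compute completion times sequentially:
  Job 1: processing = 5, completes at 5
  Job 2: processing = 5, completes at 10
  Job 3: processing = 11, completes at 21
  Job 4: processing = 20, completes at 41
Sum of completion times = 77
Average completion time = 77/4 = 19.25

19.25


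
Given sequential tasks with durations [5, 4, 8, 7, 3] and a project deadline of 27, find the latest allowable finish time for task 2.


LF(activity 2) = deadline - sum of successor durations
Successors: activities 3 through 5 with durations [8, 7, 3]
Sum of successor durations = 18
LF = 27 - 18 = 9

9


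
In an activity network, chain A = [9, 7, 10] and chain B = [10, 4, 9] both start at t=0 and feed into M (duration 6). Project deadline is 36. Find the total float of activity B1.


Forward pass: ES(B1) = sum of predecessors on chain B = 0
EF = ES + duration = 0 + 10 = 10
Backward pass: LF(M) = deadline = 36; LS(M) = 36 - 6 = 30
LF(B1) = LS(M) - sum(successors on chain B) = 30 - 13 = 17
LS = LF - duration = 17 - 10 = 7
Total float = LS - ES = 7 - 0 = 7

7


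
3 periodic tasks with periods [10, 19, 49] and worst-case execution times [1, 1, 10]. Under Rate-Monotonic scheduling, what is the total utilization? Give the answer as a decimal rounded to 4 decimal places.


Compute individual utilizations (exact fractions):
  Task 1: C/T = 1/10 (approx. 0.1)
  Task 2: C/T = 1/19 (approx. 0.0526)
  Task 3: C/T = 10/49 (approx. 0.2041)
Total utilization U = 1/10 + 1/19 + 10/49 = 3321/9310
Rounded to 4 decimal places: U = 0.3567
RM (Liu & Layland) bound for 3 tasks = 0.779763; compare with U = 3321/9310 (approx. 0.356713)
U <= bound, so schedulable by RM sufficient condition.

0.3567


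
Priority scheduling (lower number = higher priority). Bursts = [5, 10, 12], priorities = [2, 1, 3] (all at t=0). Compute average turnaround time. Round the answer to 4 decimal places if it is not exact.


Sort by priority (ascending = highest first):
Order: [(1, 10), (2, 5), (3, 12)]
Completion times:
  Priority 1, burst=10, C=10
  Priority 2, burst=5, C=15
  Priority 3, burst=12, C=27
Average turnaround = 52/3 = 17.3333

17.3333


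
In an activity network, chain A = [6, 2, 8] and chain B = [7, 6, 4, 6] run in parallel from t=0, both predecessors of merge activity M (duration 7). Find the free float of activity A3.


ES(A3) = sum of predecessors on chain A = 8
EF(A3) = ES + duration = 8 + 8 = 16
Successor of A3 is M. ES(M) = max(sum(A), sum(B)) = max(16, 23) = 23
Free float = ES(successor) - EF(current) = 23 - 16 = 7

7


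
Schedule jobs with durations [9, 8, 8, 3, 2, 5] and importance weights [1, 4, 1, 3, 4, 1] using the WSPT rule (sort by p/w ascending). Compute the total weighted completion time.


Compute p/w ratios and sort ascending (WSPT): [(2, 4), (3, 3), (8, 4), (5, 1), (8, 1), (9, 1)]
Compute weighted completion times:
  Job (p=2,w=4): C=2, w*C=4*2=8
  Job (p=3,w=3): C=5, w*C=3*5=15
  Job (p=8,w=4): C=13, w*C=4*13=52
  Job (p=5,w=1): C=18, w*C=1*18=18
  Job (p=8,w=1): C=26, w*C=1*26=26
  Job (p=9,w=1): C=35, w*C=1*35=35
Total weighted completion time = 154

154


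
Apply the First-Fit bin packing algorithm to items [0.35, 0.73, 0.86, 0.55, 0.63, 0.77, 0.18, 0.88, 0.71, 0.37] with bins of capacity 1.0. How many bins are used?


Place items sequentially using First-Fit:
  Item 0.35 -> new Bin 1
  Item 0.73 -> new Bin 2
  Item 0.86 -> new Bin 3
  Item 0.55 -> Bin 1 (now 0.9)
  Item 0.63 -> new Bin 4
  Item 0.77 -> new Bin 5
  Item 0.18 -> Bin 2 (now 0.91)
  Item 0.88 -> new Bin 6
  Item 0.71 -> new Bin 7
  Item 0.37 -> Bin 4 (now 1.0)
Total bins used = 7

7


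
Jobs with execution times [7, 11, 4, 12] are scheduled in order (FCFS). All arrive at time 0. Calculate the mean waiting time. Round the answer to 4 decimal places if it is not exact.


FCFS order (as given): [7, 11, 4, 12]
Waiting times:
  Job 1: wait = 0
  Job 2: wait = 7
  Job 3: wait = 18
  Job 4: wait = 22
Sum of waiting times = 47
Average waiting time = 47/4 = 11.75

11.75


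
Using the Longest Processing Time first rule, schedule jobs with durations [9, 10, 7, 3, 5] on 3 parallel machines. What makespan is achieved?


Sort jobs in decreasing order (LPT): [10, 9, 7, 5, 3]
Assign each job to the least loaded machine:
  Machine 1: jobs [10], load = 10
  Machine 2: jobs [9, 3], load = 12
  Machine 3: jobs [7, 5], load = 12
Makespan = max load = 12

12


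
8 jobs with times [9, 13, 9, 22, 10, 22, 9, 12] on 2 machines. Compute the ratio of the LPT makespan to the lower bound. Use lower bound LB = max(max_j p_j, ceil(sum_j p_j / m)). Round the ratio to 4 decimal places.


LPT order: [22, 22, 13, 12, 10, 9, 9, 9]
Machine loads after assignment: [53, 53]
LPT makespan = 53
Lower bound = max(max_job, ceil(total/2)) = max(22, 53) = 53
Ratio = 53 / 53 = 1.0

1.0


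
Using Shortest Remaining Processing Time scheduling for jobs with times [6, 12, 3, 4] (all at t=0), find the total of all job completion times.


Since all jobs arrive at t=0, SRPT equals SPT ordering.
SPT order: [3, 4, 6, 12]
Completion times:
  Job 1: p=3, C=3
  Job 2: p=4, C=7
  Job 3: p=6, C=13
  Job 4: p=12, C=25
Total completion time = 3 + 7 + 13 + 25 = 48

48


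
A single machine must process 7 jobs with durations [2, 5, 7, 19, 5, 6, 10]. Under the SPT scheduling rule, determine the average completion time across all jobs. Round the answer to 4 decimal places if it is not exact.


Sort jobs by processing time (SPT order): [2, 5, 5, 6, 7, 10, 19]
Compute completion times sequentially:
  Job 1: processing = 2, completes at 2
  Job 2: processing = 5, completes at 7
  Job 3: processing = 5, completes at 12
  Job 4: processing = 6, completes at 18
  Job 5: processing = 7, completes at 25
  Job 6: processing = 10, completes at 35
  Job 7: processing = 19, completes at 54
Sum of completion times = 153
Average completion time = 153/7 = 21.8571

21.8571


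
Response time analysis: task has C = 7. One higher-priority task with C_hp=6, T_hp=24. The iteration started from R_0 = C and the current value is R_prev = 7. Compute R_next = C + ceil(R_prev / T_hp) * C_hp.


R_next = C + ceil(R_prev / T_hp) * C_hp
ceil(7 / 24) = ceil(0.2917) = 1
Interference = 1 * 6 = 6
R_next = 7 + 6 = 13

13


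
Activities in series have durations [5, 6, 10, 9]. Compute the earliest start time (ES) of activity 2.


Activity 2 starts after activities 1 through 1 complete.
Predecessor durations: [5]
ES = 5 = 5

5


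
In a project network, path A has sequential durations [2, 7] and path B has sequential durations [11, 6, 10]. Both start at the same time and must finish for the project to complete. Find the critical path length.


Path A total = 2 + 7 = 9
Path B total = 11 + 6 + 10 = 27
Critical path = longest path = max(9, 27) = 27

27


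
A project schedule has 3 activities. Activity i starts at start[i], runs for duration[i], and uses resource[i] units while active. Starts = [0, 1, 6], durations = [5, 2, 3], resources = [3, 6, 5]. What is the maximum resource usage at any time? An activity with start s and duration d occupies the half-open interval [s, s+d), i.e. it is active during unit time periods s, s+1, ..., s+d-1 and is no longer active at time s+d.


Each activity i is active on [start_i, start_i + duration_i).
Compute total resource usage per time slot:
  t=0: active resources = [3], total = 3
  t=1: active resources = [3, 6], total = 9
  t=2: active resources = [3, 6], total = 9
  t=3: active resources = [3], total = 3
  t=4: active resources = [3], total = 3
  t=5: active resources = [], total = 0
  t=6: active resources = [5], total = 5
  t=7: active resources = [5], total = 5
  t=8: active resources = [5], total = 5
Peak resource demand = 9

9


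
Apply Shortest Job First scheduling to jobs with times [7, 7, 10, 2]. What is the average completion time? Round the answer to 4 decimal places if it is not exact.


SJF order (ascending): [2, 7, 7, 10]
Completion times:
  Job 1: burst=2, C=2
  Job 2: burst=7, C=9
  Job 3: burst=7, C=16
  Job 4: burst=10, C=26
Average completion = 53/4 = 13.25

13.25


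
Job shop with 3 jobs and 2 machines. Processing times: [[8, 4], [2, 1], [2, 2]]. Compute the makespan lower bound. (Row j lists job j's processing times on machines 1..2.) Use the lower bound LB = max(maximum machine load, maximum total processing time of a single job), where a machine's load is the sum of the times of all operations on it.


Machine loads:
  Machine 1: 8 + 2 + 2 = 12
  Machine 2: 4 + 1 + 2 = 7
Max machine load = 12
Job totals:
  Job 1: 12
  Job 2: 3
  Job 3: 4
Max job total = 12
Lower bound = max(12, 12) = 12

12


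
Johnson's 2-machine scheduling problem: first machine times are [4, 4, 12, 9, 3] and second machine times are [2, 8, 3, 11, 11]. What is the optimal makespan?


Apply Johnson's rule:
  Group 1 (a <= b): [(5, 3, 11), (2, 4, 8), (4, 9, 11)]
  Group 2 (a > b): [(3, 12, 3), (1, 4, 2)]
Optimal job order: [5, 2, 4, 3, 1]
Schedule:
  Job 5: M1 done at 3, M2 done at 14
  Job 2: M1 done at 7, M2 done at 22
  Job 4: M1 done at 16, M2 done at 33
  Job 3: M1 done at 28, M2 done at 36
  Job 1: M1 done at 32, M2 done at 38
Makespan = 38

38


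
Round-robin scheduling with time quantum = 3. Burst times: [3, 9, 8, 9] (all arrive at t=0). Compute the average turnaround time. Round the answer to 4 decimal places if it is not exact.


Time quantum = 3
Execution trace:
  J1 runs 3 units, time = 3
  J2 runs 3 units, time = 6
  J3 runs 3 units, time = 9
  J4 runs 3 units, time = 12
  J2 runs 3 units, time = 15
  J3 runs 3 units, time = 18
  J4 runs 3 units, time = 21
  J2 runs 3 units, time = 24
  J3 runs 2 units, time = 26
  J4 runs 3 units, time = 29
Finish times: [3, 24, 26, 29]
Average turnaround = 82/4 = 20.5

20.5


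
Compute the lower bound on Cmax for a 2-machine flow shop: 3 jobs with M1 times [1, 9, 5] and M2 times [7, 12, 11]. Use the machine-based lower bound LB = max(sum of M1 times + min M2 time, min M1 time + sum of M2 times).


LB1 = sum(M1 times) + min(M2 times) = 15 + 7 = 22
LB2 = min(M1 times) + sum(M2 times) = 1 + 30 = 31
Lower bound = max(LB1, LB2) = max(22, 31) = 31

31


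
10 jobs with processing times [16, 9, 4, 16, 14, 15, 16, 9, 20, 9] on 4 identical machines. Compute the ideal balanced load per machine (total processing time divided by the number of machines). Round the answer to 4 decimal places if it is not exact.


Total processing time = 16 + 9 + 4 + 16 + 14 + 15 + 16 + 9 + 20 + 9 = 128
Number of machines = 4
Ideal balanced load = 128 / 4 = 32.0

32.0


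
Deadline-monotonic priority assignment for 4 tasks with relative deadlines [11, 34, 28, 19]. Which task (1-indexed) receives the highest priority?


Sort tasks by relative deadline (ascending):
  Task 1: deadline = 11
  Task 4: deadline = 19
  Task 3: deadline = 28
  Task 2: deadline = 34
Priority order (highest first): [1, 4, 3, 2]
Highest priority task = 1

1


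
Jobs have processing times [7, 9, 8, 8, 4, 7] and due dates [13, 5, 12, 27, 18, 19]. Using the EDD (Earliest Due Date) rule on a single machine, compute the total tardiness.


Sort by due date (EDD order): [(9, 5), (8, 12), (7, 13), (4, 18), (7, 19), (8, 27)]
Compute completion times and tardiness:
  Job 1: p=9, d=5, C=9, tardiness=max(0,9-5)=4
  Job 2: p=8, d=12, C=17, tardiness=max(0,17-12)=5
  Job 3: p=7, d=13, C=24, tardiness=max(0,24-13)=11
  Job 4: p=4, d=18, C=28, tardiness=max(0,28-18)=10
  Job 5: p=7, d=19, C=35, tardiness=max(0,35-19)=16
  Job 6: p=8, d=27, C=43, tardiness=max(0,43-27)=16
Total tardiness = 62

62


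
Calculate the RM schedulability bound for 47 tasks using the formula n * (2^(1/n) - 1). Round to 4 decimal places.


Compute 2^(1/47) = 1.0148570979
Subtract 1: 1.0148570979 - 1 = 0.0148570979
Multiply by n: 47 * 0.0148570979 = 0.6982836013
Round to 4 dp: 0.6983

0.6983


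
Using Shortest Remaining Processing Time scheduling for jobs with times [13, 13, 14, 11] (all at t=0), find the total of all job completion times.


Since all jobs arrive at t=0, SRPT equals SPT ordering.
SPT order: [11, 13, 13, 14]
Completion times:
  Job 1: p=11, C=11
  Job 2: p=13, C=24
  Job 3: p=13, C=37
  Job 4: p=14, C=51
Total completion time = 11 + 24 + 37 + 51 = 123

123


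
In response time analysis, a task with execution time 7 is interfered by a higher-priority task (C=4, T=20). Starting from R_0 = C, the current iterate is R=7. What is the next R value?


R_next = C + ceil(R_prev / T_hp) * C_hp
ceil(7 / 20) = ceil(0.35) = 1
Interference = 1 * 4 = 4
R_next = 7 + 4 = 11

11


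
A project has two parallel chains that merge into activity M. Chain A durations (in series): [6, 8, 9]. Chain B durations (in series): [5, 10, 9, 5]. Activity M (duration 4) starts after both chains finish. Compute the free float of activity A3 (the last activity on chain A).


ES(A3) = sum of predecessors on chain A = 14
EF(A3) = ES + duration = 14 + 9 = 23
Successor of A3 is M. ES(M) = max(sum(A), sum(B)) = max(23, 29) = 29
Free float = ES(successor) - EF(current) = 29 - 23 = 6

6


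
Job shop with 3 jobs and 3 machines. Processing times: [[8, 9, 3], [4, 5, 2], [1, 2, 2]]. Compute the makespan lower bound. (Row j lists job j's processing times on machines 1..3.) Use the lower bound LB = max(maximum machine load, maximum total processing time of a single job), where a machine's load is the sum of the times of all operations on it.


Machine loads:
  Machine 1: 8 + 4 + 1 = 13
  Machine 2: 9 + 5 + 2 = 16
  Machine 3: 3 + 2 + 2 = 7
Max machine load = 16
Job totals:
  Job 1: 20
  Job 2: 11
  Job 3: 5
Max job total = 20
Lower bound = max(16, 20) = 20

20


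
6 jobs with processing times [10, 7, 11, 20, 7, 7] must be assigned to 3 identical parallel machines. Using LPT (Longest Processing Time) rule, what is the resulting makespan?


Sort jobs in decreasing order (LPT): [20, 11, 10, 7, 7, 7]
Assign each job to the least loaded machine:
  Machine 1: jobs [20], load = 20
  Machine 2: jobs [11, 7], load = 18
  Machine 3: jobs [10, 7, 7], load = 24
Makespan = max load = 24

24


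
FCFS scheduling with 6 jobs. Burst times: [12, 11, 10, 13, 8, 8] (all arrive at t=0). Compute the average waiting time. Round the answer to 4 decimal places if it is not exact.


FCFS order (as given): [12, 11, 10, 13, 8, 8]
Waiting times:
  Job 1: wait = 0
  Job 2: wait = 12
  Job 3: wait = 23
  Job 4: wait = 33
  Job 5: wait = 46
  Job 6: wait = 54
Sum of waiting times = 168
Average waiting time = 168/6 = 28.0

28.0


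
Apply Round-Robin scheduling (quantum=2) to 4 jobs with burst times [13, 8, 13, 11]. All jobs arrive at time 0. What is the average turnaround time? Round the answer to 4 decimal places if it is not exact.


Time quantum = 2
Execution trace:
  J1 runs 2 units, time = 2
  J2 runs 2 units, time = 4
  J3 runs 2 units, time = 6
  J4 runs 2 units, time = 8
  J1 runs 2 units, time = 10
  J2 runs 2 units, time = 12
  J3 runs 2 units, time = 14
  J4 runs 2 units, time = 16
  J1 runs 2 units, time = 18
  J2 runs 2 units, time = 20
  J3 runs 2 units, time = 22
  J4 runs 2 units, time = 24
  J1 runs 2 units, time = 26
  J2 runs 2 units, time = 28
  J3 runs 2 units, time = 30
  J4 runs 2 units, time = 32
  J1 runs 2 units, time = 34
  J3 runs 2 units, time = 36
  J4 runs 2 units, time = 38
  J1 runs 2 units, time = 40
  J3 runs 2 units, time = 42
  J4 runs 1 units, time = 43
  J1 runs 1 units, time = 44
  J3 runs 1 units, time = 45
Finish times: [44, 28, 45, 43]
Average turnaround = 160/4 = 40.0

40.0


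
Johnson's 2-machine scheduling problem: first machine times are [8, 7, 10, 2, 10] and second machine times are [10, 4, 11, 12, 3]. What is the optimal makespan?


Apply Johnson's rule:
  Group 1 (a <= b): [(4, 2, 12), (1, 8, 10), (3, 10, 11)]
  Group 2 (a > b): [(2, 7, 4), (5, 10, 3)]
Optimal job order: [4, 1, 3, 2, 5]
Schedule:
  Job 4: M1 done at 2, M2 done at 14
  Job 1: M1 done at 10, M2 done at 24
  Job 3: M1 done at 20, M2 done at 35
  Job 2: M1 done at 27, M2 done at 39
  Job 5: M1 done at 37, M2 done at 42
Makespan = 42

42


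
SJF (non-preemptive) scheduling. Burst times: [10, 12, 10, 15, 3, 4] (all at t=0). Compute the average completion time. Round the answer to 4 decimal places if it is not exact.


SJF order (ascending): [3, 4, 10, 10, 12, 15]
Completion times:
  Job 1: burst=3, C=3
  Job 2: burst=4, C=7
  Job 3: burst=10, C=17
  Job 4: burst=10, C=27
  Job 5: burst=12, C=39
  Job 6: burst=15, C=54
Average completion = 147/6 = 24.5

24.5


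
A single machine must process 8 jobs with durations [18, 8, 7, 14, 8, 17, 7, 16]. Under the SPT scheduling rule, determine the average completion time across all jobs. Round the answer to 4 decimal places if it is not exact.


Sort jobs by processing time (SPT order): [7, 7, 8, 8, 14, 16, 17, 18]
Compute completion times sequentially:
  Job 1: processing = 7, completes at 7
  Job 2: processing = 7, completes at 14
  Job 3: processing = 8, completes at 22
  Job 4: processing = 8, completes at 30
  Job 5: processing = 14, completes at 44
  Job 6: processing = 16, completes at 60
  Job 7: processing = 17, completes at 77
  Job 8: processing = 18, completes at 95
Sum of completion times = 349
Average completion time = 349/8 = 43.625

43.625


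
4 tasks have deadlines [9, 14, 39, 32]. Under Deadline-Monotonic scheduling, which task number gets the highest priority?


Sort tasks by relative deadline (ascending):
  Task 1: deadline = 9
  Task 2: deadline = 14
  Task 4: deadline = 32
  Task 3: deadline = 39
Priority order (highest first): [1, 2, 4, 3]
Highest priority task = 1

1


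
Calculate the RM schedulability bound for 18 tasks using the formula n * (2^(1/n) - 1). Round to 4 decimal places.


Compute 2^(1/18) = 1.0392592260
Subtract 1: 1.0392592260 - 1 = 0.0392592260
Multiply by n: 18 * 0.0392592260 = 0.7066660680
Round to 4 dp: 0.7067

0.7067


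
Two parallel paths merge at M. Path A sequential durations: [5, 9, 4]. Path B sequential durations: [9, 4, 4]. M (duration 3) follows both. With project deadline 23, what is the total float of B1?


Forward pass: ES(B1) = sum of predecessors on chain B = 0
EF = ES + duration = 0 + 9 = 9
Backward pass: LF(M) = deadline = 23; LS(M) = 23 - 3 = 20
LF(B1) = LS(M) - sum(successors on chain B) = 20 - 8 = 12
LS = LF - duration = 12 - 9 = 3
Total float = LS - ES = 3 - 0 = 3

3


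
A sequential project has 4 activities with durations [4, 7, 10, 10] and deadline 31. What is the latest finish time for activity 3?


LF(activity 3) = deadline - sum of successor durations
Successors: activities 4 through 4 with durations [10]
Sum of successor durations = 10
LF = 31 - 10 = 21

21


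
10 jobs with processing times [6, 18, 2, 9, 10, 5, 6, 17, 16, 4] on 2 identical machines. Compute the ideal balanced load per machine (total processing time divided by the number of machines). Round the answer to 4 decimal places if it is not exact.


Total processing time = 6 + 18 + 2 + 9 + 10 + 5 + 6 + 17 + 16 + 4 = 93
Number of machines = 2
Ideal balanced load = 93 / 2 = 46.5

46.5


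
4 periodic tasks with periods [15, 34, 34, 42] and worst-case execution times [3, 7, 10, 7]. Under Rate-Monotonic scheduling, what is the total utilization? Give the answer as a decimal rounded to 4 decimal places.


Compute individual utilizations (exact fractions):
  Task 1: C/T = 3/15 = 1/5 (approx. 0.2)
  Task 2: C/T = 7/34 (approx. 0.2059)
  Task 3: C/T = 10/34 = 5/17 (approx. 0.2941)
  Task 4: C/T = 7/42 = 1/6 (approx. 0.1667)
Total utilization U = 1/5 + 7/34 + 5/17 + 1/6 = 13/15
Rounded to 4 decimal places: U = 0.8667
RM (Liu & Layland) bound for 4 tasks = 0.756828; compare with U = 13/15 (approx. 0.866667)
bound < U <= 1, so the RM sufficient condition is not met (inconclusive; an exact test such as response-time analysis is needed).

0.8667


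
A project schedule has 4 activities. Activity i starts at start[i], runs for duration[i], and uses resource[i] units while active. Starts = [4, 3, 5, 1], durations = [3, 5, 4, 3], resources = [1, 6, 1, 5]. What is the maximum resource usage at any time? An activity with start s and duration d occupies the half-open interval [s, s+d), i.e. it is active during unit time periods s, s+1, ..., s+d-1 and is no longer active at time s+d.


Each activity i is active on [start_i, start_i + duration_i).
Compute total resource usage per time slot:
  t=0: active resources = [], total = 0
  t=1: active resources = [5], total = 5
  t=2: active resources = [5], total = 5
  t=3: active resources = [6, 5], total = 11
  t=4: active resources = [1, 6], total = 7
  t=5: active resources = [1, 6, 1], total = 8
  t=6: active resources = [1, 6, 1], total = 8
  t=7: active resources = [6, 1], total = 7
  t=8: active resources = [1], total = 1
Peak resource demand = 11

11


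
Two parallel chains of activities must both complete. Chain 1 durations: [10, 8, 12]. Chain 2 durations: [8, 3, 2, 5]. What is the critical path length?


Path A total = 10 + 8 + 12 = 30
Path B total = 8 + 3 + 2 + 5 = 18
Critical path = longest path = max(30, 18) = 30

30


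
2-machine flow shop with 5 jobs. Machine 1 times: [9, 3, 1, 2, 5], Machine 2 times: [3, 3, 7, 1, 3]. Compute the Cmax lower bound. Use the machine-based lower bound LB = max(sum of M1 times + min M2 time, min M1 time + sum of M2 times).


LB1 = sum(M1 times) + min(M2 times) = 20 + 1 = 21
LB2 = min(M1 times) + sum(M2 times) = 1 + 17 = 18
Lower bound = max(LB1, LB2) = max(21, 18) = 21

21


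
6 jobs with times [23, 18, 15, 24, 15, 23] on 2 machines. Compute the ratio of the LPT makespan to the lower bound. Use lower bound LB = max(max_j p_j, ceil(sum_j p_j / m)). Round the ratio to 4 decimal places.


LPT order: [24, 23, 23, 18, 15, 15]
Machine loads after assignment: [57, 61]
LPT makespan = 61
Lower bound = max(max_job, ceil(total/2)) = max(24, 59) = 59
Ratio = 61 / 59 = 1.0339

1.0339


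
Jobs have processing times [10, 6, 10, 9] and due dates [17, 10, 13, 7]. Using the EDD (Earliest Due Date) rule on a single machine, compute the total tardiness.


Sort by due date (EDD order): [(9, 7), (6, 10), (10, 13), (10, 17)]
Compute completion times and tardiness:
  Job 1: p=9, d=7, C=9, tardiness=max(0,9-7)=2
  Job 2: p=6, d=10, C=15, tardiness=max(0,15-10)=5
  Job 3: p=10, d=13, C=25, tardiness=max(0,25-13)=12
  Job 4: p=10, d=17, C=35, tardiness=max(0,35-17)=18
Total tardiness = 37

37


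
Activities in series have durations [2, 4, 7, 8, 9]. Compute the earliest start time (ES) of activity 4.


Activity 4 starts after activities 1 through 3 complete.
Predecessor durations: [2, 4, 7]
ES = 2 + 4 + 7 = 13

13


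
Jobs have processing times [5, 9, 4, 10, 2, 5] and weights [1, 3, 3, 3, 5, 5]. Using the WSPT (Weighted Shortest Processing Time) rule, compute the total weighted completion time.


Compute p/w ratios and sort ascending (WSPT): [(2, 5), (5, 5), (4, 3), (9, 3), (10, 3), (5, 1)]
Compute weighted completion times:
  Job (p=2,w=5): C=2, w*C=5*2=10
  Job (p=5,w=5): C=7, w*C=5*7=35
  Job (p=4,w=3): C=11, w*C=3*11=33
  Job (p=9,w=3): C=20, w*C=3*20=60
  Job (p=10,w=3): C=30, w*C=3*30=90
  Job (p=5,w=1): C=35, w*C=1*35=35
Total weighted completion time = 263

263


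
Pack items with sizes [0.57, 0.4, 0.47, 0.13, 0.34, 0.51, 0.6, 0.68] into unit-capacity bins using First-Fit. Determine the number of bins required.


Place items sequentially using First-Fit:
  Item 0.57 -> new Bin 1
  Item 0.4 -> Bin 1 (now 0.97)
  Item 0.47 -> new Bin 2
  Item 0.13 -> Bin 2 (now 0.6)
  Item 0.34 -> Bin 2 (now 0.94)
  Item 0.51 -> new Bin 3
  Item 0.6 -> new Bin 4
  Item 0.68 -> new Bin 5
Total bins used = 5

5
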